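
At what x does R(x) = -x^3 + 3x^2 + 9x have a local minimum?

R'(x) = -3x^2 + 6x + 9 = 0 at x = -1, 3.
Second-derivative test with R''(x) = -6x + 6: R''(-1) = 12 > 0 ⇒ local minimum; R''(3) = -12 < 0 ⇒ local maximum.
Thus R has its local minimum at x = -1, with value -5.

-1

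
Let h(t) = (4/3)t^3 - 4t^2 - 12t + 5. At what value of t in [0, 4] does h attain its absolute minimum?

h'(t) = 4t^2 - 8t - 12, whose only zero in [0, 4] is t = 3.
Compare values at every candidate in [0, 4]: h(0) = 5, h(3) = -31, h(4) = -65/3.
So the minimum is h(3) = -31.

3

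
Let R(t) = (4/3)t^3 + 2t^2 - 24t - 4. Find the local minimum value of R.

-100/3

R'(t) = 4t^2 + 4t - 24 = 0 at t = -3, 2.
Second-derivative test with R''(t) = 8t + 4: R''(-3) = -20 < 0 ⇒ local maximum; R''(2) = 20 > 0 ⇒ local minimum.
Thus R has its local minimum at t = 2, with value -100/3.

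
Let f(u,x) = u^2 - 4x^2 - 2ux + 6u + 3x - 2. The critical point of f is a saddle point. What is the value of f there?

∂f/∂u = 2u - 2x + 6 = 0 and ∂f/∂x = -2u - 8x + 3 = 0, so (u, x) = (-21/10, 9/10).
The Hessian has f_{uu} = 2, f_{xx} = -8, f_{ux} = -2, giving D = -20 < 0, so the point is a saddle point.
f(-21/10, 9/10) = -139/20.

-139/20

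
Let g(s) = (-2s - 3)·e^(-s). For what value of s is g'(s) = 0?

Differentiating with the product rule gives g'(s) = (2s + 1)·e^(-s). Since e^(-s) > 0, the only critical point is s = -1/2.
g''(-1/2) has the same sign as 2 > 0, so this is a local minimum.
g(-1/2) = (-2)·e^(1/2) ≈ -3.2974.

-1/2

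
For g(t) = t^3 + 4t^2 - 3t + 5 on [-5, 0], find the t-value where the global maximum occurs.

The derivative is 3t^2 + 8t - 3, whose only zero in [-5, 0] is t = -3.
Compare values at every candidate in [-5, 0]: g(-5) = -5,  g(-3) = 23,  g(0) = 5.
Hence the absolute maximum is 23 at t = -3.

-3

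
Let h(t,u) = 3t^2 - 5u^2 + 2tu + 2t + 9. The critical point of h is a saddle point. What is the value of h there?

∂h/∂t = 6t + 2u + 2 = 0 and ∂h/∂u = 2t - 10u = 0, so (t, u) = (-5/16, -1/16).
The Hessian has h_{tt} = 6, h_{uu} = -10, h_{tu} = 2, giving D = -64 < 0, so the point is a saddle point.
h(-5/16, -1/16) = 139/16.

139/16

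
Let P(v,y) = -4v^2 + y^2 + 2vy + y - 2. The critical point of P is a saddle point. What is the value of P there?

∂P/∂v = -8v + 2y = 0 and ∂P/∂y = 2v + 2y + 1 = 0, so (v, y) = (-1/10, -2/5).
The Hessian has P_{vv} = -8, P_{yy} = 2, P_{vy} = 2, giving D = -20 < 0, so the point is a saddle point.
P(-1/10, -2/5) = -11/5.

-11/5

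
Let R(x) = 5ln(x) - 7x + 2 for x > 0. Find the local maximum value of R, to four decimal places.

-4.6824

R'(x) = 5/x − 7 = 0 gives x = 5/7.
R''(x) = -5/x², which is negative for x > 0, so this is a local maximum.
R(5/7) = 5·ln(5/7) - 5 + 2 ≈ -4.6824.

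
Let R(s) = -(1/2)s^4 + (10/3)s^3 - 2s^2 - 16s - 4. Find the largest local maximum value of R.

Critical points: R'(s) = -2s^3 + 10s^2 - 4s - 16 vanishes at s = -1, 2, 4.
Second-derivative test with R''(s) = -6s^2 + 20s - 4: R''(-1) = -30 < 0 ⇒ local maximum; R''(2) = 12 > 0 ⇒ local minimum; R''(4) = -20 < 0 ⇒ local maximum.
So the largest local maximum value is R(-1) = 37/6.

37/6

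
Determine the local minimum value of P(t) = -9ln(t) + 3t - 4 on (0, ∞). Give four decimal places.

-4.8875

P'(t) = -9/t + 3 = 0 gives t = 3.
P''(t) = 9/t², which is positive for t > 0, so this is a local minimum.
P(3) = -9·ln(3) + 9 - 4 ≈ -4.8875.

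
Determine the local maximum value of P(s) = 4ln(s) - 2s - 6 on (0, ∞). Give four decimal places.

-7.2274

P'(s) = 4/s − 2 = 0 gives s = 2.
P''(s) = -4/s², which is negative for s > 0, so this is a local maximum.
P(2) = 4·ln(2) - 4 - 6 ≈ -7.2274.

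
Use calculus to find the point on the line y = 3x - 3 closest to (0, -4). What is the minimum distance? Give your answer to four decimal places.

0.3162

Minimize D(x)^2 = (x + 0)^2 + (3x + 1)^2.
d/dx[D^2] = 2(x + 0) + 2·3·(3x + 1) = 0 ⇒ x = -3/10.
Then y = -39/10 and the distance is √(1/10) ≈ 0.3162.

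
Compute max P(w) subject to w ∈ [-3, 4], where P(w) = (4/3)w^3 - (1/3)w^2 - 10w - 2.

38

Differentiating, P'(w) = 4w^2 - (2/3)w - 10; which vanishes at w = -3/2 and w = 5/3.
Evaluating at the critical points and endpoints: P(-3) = -11,  P(-3/2) = 31/4,  P(5/3) = -1087/81,  P(4) = 38.
Hence the absolute maximum is 38 at w = 4.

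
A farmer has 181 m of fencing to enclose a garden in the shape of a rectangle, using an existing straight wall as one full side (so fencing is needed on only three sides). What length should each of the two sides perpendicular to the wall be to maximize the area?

Let the sides perpendicular to the wall have length x and the parallel side y, so 2x + y = 181 and the area is A = xy = x(181 − 2x).
A'(x) = 181 − 4x = 0 gives x = 181/4, and A''(x) = −4 < 0 confirms a maximum.
Then y = 181 − 2·181/4 = 181/2 and A = 32761/8.

181/4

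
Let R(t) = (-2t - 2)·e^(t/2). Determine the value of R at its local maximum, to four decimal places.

By the product rule, R'(t) = (-t - 3)·e^(t/2). Since e^(t/2) > 0, the only critical point is t = -3.
R''(-3) has the same sign as -1 < 0, so this is a local maximum.
R(-3) = (4)·e^(-3/2) ≈ 0.8925.

0.8925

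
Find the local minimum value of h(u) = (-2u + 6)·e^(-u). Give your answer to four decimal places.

-0.0366

By the product rule, h'(u) = (2u - 8)·e^(-u). Since e^(-u) > 0, the only critical point is u = 4.
h''(4) has the same sign as 2 > 0, so this is a local minimum.
h(4) = (-2)·e^(-4) ≈ -0.0366.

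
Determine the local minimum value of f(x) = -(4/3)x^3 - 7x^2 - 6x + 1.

-8

f'(x) = -4x^2 - 14x - 6 = 0 at x = -3, -1/2.
f''(x) = -8x - 14. f''(-3) = 10 > 0 ⇒ local minimum; f''(-1/2) = -10 < 0 ⇒ local maximum.
So the local minimum value is f(-3) = -8.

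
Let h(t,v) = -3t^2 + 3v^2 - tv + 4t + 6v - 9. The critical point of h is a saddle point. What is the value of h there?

-369/37

∂h/∂t = -6t - v + 4 = 0 and ∂h/∂v = -t + 6v + 6 = 0, so (t, v) = (30/37, -32/37).
The Hessian has h_{tt} = -6, h_{vv} = 6, h_{tv} = -1, giving D = -37 < 0, so the point is a saddle point.
h(30/37, -32/37) = -369/37.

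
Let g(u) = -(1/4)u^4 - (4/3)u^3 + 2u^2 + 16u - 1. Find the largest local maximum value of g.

73/3

Critical points: g'(u) = -u^3 - 4u^2 + 4u + 16 vanishes at u = -4, -2, 2.
Second-derivative test with g''(u) = -3u^2 - 8u + 4: g''(-4) = -12 < 0 ⇒ local maximum; g''(-2) = 8 > 0 ⇒ local minimum; g''(2) = -24 < 0 ⇒ local maximum.
The largest local maximum is g(2) = 73/3.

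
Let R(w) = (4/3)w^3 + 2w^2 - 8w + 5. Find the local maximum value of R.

R'(w) = 4w^2 + 4w - 8. Setting R'(w) = 0 gives w ∈ {-2, 1}.
Second-derivative test with R''(w) = 8w + 4: R''(-2) = -12 < 0 ⇒ local maximum; R''(1) = 12 > 0 ⇒ local minimum.
The local maximum is R(-2) = 55/3.

55/3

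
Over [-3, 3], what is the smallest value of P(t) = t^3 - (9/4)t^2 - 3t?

Differentiating, P'(t) = 3t^2 - (9/2)t - 3; which vanishes at t = -1/2 and t = 2.
Compare values at every candidate in [-3, 3]: P(-3) = -153/4,  P(-1/2) = 13/16,  P(2) = -7,  P(3) = -9/4.
Hence the absolute minimum is -153/4 at t = -3.

-153/4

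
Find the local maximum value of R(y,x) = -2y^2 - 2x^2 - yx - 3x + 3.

21/5

∂R/∂y = -4y - x = 0 and ∂R/∂x = -y - 4x - 3 = 0, so (y, x) = (1/5, -4/5).
The Hessian has R_{yy} = -4, R_{xx} = -4, R_{yx} = -1, giving D = 15 > 0 with R_{yy} < 0, so the point is a local maximum.
R(1/5, -4/5) = 21/5.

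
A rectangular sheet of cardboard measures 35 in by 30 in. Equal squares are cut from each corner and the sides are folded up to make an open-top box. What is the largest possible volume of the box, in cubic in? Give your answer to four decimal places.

2509.1197

With cut size x, the volume is V(x) = x(35 − 2x)(30 − 2x) for 0 < x < 15.
V'(x) = 12x^2 − 260x + 1050. Setting V'(x) = 0 gives x ≈ 5.3688 (the root in (0, 15)).
V''(x) = 24x − 260 is negative there, so this is the maximum; V ≈ 2509.1197.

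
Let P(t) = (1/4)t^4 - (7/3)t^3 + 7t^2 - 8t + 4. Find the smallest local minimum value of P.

-4/3

P'(t) = t^3 - 7t^2 + 14t - 8. Setting P'(t) = 0 gives t ∈ {1, 2, 4}.
P''(t) = 3t^2 - 14t + 14. P''(1) = 3 > 0 ⇒ local minimum; P''(2) = -2 < 0 ⇒ local maximum; P''(4) = 6 > 0 ⇒ local minimum.
The smallest local minimum is P(4) = -4/3.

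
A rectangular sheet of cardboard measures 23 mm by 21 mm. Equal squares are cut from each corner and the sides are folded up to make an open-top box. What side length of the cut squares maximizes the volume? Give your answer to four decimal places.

With cut size x, the volume is V(x) = x(23 − 2x)(21 − 2x) for 0 < x < 10.5.
V'(x) = 12x^2 − 176x + 483. Setting V'(x) = 0 gives x ≈ 3.6553 (the root in (0, 10.5)).
V''(x) = 24x − 176 is negative there, so this is the maximum; V ≈ 785.0798.

3.6553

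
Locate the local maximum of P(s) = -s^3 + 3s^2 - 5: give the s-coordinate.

Critical points: P'(s) = -3s^2 + 6s vanishes at s = 0, 2.
Second-derivative test with P''(s) = -6s + 6: P''(0) = 6 > 0 ⇒ local minimum; P''(2) = -6 < 0 ⇒ local maximum.
Thus P has its local maximum at s = 2, with value -1.

2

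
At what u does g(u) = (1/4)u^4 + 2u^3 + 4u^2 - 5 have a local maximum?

g'(u) = u^3 + 6u^2 + 8u = 0 at u = -4, -2, 0.
g''(u) = 3u^2 + 12u + 8. g''(-4) = 8 > 0 ⇒ local minimum; g''(-2) = -4 < 0 ⇒ local maximum; g''(0) = 8 > 0 ⇒ local minimum.
The local maximum is g(-2) = -1.

-2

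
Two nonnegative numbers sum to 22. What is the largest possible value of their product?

121

With x + y = 22, the product is P(x) = x(22 − x).
P'(x) = 22 − 2x = 0 gives x = 11; P'' = −2 < 0, so this is the maximum.
P = 11·11 = 121.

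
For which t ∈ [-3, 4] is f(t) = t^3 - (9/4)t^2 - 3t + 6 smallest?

The derivative is 3t^2 - (9/2)t - 3, which vanishes at t = -1/2 and t = 2.
Evaluating at the critical points and endpoints: f(-3) = -129/4,  f(-1/2) = 109/16,  f(2) = -1,  f(4) = 22.
So the minimum is f(-3) = -129/4.

-3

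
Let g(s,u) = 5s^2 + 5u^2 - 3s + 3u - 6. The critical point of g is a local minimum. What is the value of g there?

∂g/∂s = 10s - 3 = 0 and ∂g/∂u = 10u + 3 = 0, so (s, u) = (3/10, -3/10).
The Hessian has g_{ss} = 10, g_{uu} = 10, g_{su} = 0, giving D = 100 > 0 with g_{ss} > 0, so the point is a local minimum.
g(3/10, -3/10) = -69/10.

-69/10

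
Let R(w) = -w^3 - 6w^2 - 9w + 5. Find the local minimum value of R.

Critical points: R'(w) = -3w^2 - 12w - 9 vanishes at w = -3, -1.
R''(w) = -6w - 12. R''(-3) = 6 > 0 ⇒ local minimum; R''(-1) = -6 < 0 ⇒ local maximum.
So the local minimum value is R(-3) = 5.

5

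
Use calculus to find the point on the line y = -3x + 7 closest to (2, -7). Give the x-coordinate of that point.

22/5

Minimize D(x)^2 = (x - 2)^2 + (-3x + 14)^2.
d/dx[D^2] = 2(x - 2) + 2·(-3)·(-3x + 14) = 0 ⇒ x = 22/5.
Then y = -31/5 and the distance is √(32/5) ≈ 2.5298.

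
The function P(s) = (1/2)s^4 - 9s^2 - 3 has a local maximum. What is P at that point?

P'(s) = 2s^3 - 18s. Setting P'(s) = 0 gives s ∈ {-3, 0, 3}.
P''(s) = 6s^2 - 18. P''(-3) = 36 > 0 ⇒ local minimum; P''(0) = -18 < 0 ⇒ local maximum; P''(3) = 36 > 0 ⇒ local minimum.
The local maximum is P(0) = -3.

-3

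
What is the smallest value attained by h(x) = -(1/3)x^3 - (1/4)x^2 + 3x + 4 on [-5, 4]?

Differentiating, h'(x) = -x^2 - (1/2)x + 3; which vanishes at x = -2 and x = 3/2.
Compare values at every candidate in [-5, 4]: h(-5) = 293/12,  h(-2) = -1/3,  h(3/2) = 109/16,  h(4) = -28/3.
Hence the absolute minimum is -28/3 at x = 4.

-28/3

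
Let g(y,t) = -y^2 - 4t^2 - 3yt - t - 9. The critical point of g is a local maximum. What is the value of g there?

∂g/∂y = -2y - 3t = 0 and ∂g/∂t = -3y - 8t - 1 = 0, so (y, t) = (3/7, -2/7).
The Hessian has g_{yy} = -2, g_{tt} = -8, g_{yt} = -3, giving D = 7 > 0 with g_{yy} < 0, so the point is a local maximum.
g(3/7, -2/7) = -62/7.

-62/7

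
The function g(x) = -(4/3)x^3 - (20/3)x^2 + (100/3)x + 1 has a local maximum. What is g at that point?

Critical points: g'(x) = -4x^2 - (40/3)x + 100/3 vanishes at x = -5, 5/3.
Second-derivative test with g''(x) = -8x - 40/3: g''(-5) = 80/3 > 0 ⇒ local minimum; g''(5/3) = -80/3 < 0 ⇒ local maximum.
So the local maximum value is g(5/3) = 2581/81.

2581/81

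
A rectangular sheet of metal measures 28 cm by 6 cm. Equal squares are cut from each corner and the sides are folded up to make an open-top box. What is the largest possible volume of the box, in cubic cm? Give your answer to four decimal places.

With cut size x, the volume is V(x) = x(28 − 2x)(6 − 2x) for 0 < x < 3.
V'(x) = 12x^2 − 136x + 168. Setting V'(x) = 0 gives x ≈ 1.4110 (the root in (0, 3)).
V''(x) = 24x − 136 is negative there, so this is the maximum; V ≈ 112.9021.

112.9021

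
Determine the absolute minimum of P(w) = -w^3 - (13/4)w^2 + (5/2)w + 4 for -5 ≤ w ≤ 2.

-12

The derivative is -3w^2 - (13/2)w + 5/2, which vanishes at w = -5/2 and w = 1/3.
Compare values at every candidate in [-5, 2]: P(-5) = 141/4; P(-5/2) = -111/16; P(1/3) = 479/108; P(2) = -12.
Hence the absolute minimum is -12 at w = 2.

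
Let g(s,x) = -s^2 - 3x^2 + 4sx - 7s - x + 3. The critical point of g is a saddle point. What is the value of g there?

∂g/∂s = -2s + 4x - 7 = 0 and ∂g/∂x = 4s - 6x - 1 = 0, so (s, x) = (23/2, 15/2).
The Hessian has g_{ss} = -2, g_{xx} = -6, g_{sx} = 4, giving D = -4 < 0, so the point is a saddle point.
g(23/2, 15/2) = -41.

-41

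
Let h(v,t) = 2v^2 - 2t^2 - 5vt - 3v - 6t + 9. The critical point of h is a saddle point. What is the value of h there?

513/41

∂h/∂v = 4v - 5t - 3 = 0 and ∂h/∂t = -5v - 4t - 6 = 0, so (v, t) = (-18/41, -39/41).
The Hessian has h_{vv} = 4, h_{tt} = -4, h_{vt} = -5, giving D = -41 < 0, so the point is a saddle point.
h(-18/41, -39/41) = 513/41.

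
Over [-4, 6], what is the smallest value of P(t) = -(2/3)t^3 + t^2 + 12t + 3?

-33

P'(t) = -2t^2 + 2t + 12, which vanishes at t = -2 and t = 3.
Compare values at every candidate in [-4, 6]: P(-4) = 41/3,  P(-2) = -35/3,  P(3) = 30,  P(6) = -33.
The minimum over the interval is -33, attained at t = 6.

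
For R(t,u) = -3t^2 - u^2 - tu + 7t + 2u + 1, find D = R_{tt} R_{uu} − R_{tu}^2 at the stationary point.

∂R/∂t = -6t - u + 7 = 0 and ∂R/∂u = -t - 2u + 2 = 0, so (t, u) = (12/11, 5/11).
The Hessian has R_{tt} = -6, R_{uu} = -2, R_{tu} = -1, giving D = 11 > 0 with R_{tt} < 0, so the point is a local maximum.
D = (-6)·(-2) − (-1)^2 = 11.

11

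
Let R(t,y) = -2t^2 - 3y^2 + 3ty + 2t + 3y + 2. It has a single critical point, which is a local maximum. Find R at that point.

∂R/∂t = -4t + 3y + 2 = 0 and ∂R/∂y = 3t - 6y + 3 = 0, so (t, y) = (7/5, 6/5).
The Hessian has R_{tt} = -4, R_{yy} = -6, R_{ty} = 3, giving D = 15 > 0 with R_{tt} < 0, so the point is a local maximum.
R(7/5, 6/5) = 26/5.

26/5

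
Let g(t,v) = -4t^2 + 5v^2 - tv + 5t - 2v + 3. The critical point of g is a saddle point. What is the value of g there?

38/9

∂g/∂t = -8t - v + 5 = 0 and ∂g/∂v = -t + 10v - 2 = 0, so (t, v) = (16/27, 7/27).
The Hessian has g_{tt} = -8, g_{vv} = 10, g_{tv} = -1, giving D = -81 < 0, so the point is a saddle point.
g(16/27, 7/27) = 38/9.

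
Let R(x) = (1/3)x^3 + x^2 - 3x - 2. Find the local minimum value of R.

Critical points: R'(x) = x^2 + 2x - 3 vanishes at x = -3, 1.
R''(x) = 2x + 2. R''(-3) = -4 < 0 ⇒ local maximum; R''(1) = 4 > 0 ⇒ local minimum.
The local minimum is R(1) = -11/3.

-11/3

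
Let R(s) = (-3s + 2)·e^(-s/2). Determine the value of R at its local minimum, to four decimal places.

-1.5816

R'(s) = (-3)·e^(-s/2) + (-3s + 2)·(-1/2)·e^(-s/2) = ((3/2)s - 4)·e^(-s/2). Since e^(-s/2) > 0, the only critical point is s = 8/3.
R''(8/3) has the same sign as 3/2 > 0, so this is a local minimum.
R(8/3) = (-6)·e^(-4/3) ≈ -1.5816.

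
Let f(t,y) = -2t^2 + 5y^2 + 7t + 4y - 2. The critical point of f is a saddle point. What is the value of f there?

133/40

∂f/∂t = -4t + 7 = 0 and ∂f/∂y = 10y + 4 = 0, so (t, y) = (7/4, -2/5).
The Hessian has f_{tt} = -4, f_{yy} = 10, f_{ty} = 0, giving D = -40 < 0, so the point is a saddle point.
f(7/4, -2/5) = 133/40.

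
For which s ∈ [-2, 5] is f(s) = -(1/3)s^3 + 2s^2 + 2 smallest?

The derivative is -s^2 + 4s, which vanishes at s = 0 and s = 4.
Candidates: f(-2) = 38/3, f(0) = 2, f(4) = 38/3, f(5) = 31/3.
The minimum over the interval is 2, attained at s = 0.

0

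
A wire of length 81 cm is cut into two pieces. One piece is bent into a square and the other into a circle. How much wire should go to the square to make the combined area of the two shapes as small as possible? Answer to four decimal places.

45.3680

Let x be the length used for the square. Square side x/4; circle radius (81−x)/(2π).
A(x) = (x/4)² + π·((81−x)/(2π))² = x²/16 + (81−x)²/(4π) for 0 ≤ x ≤ 81. A'(x) = x/8 − (81−x)/(2π) = 0 gives x = 4·81/(π+4) ≈ 45.3680.
A'' = 1/8 + 1/(2π) > 0, so this gives the minimum combined area; x ≈ 45.3680 cm to the square.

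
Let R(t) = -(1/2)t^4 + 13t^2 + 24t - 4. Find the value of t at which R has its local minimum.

-1

Critical points: R'(t) = -2t^3 + 26t + 24 vanishes at t = -3, -1, 4.
Second-derivative test with R''(t) = -6t^2 + 26: R''(-3) = -28 < 0 ⇒ local maximum; R''(-1) = 20 > 0 ⇒ local minimum; R''(4) = -70 < 0 ⇒ local maximum.
So the local minimum value is R(-1) = -31/2.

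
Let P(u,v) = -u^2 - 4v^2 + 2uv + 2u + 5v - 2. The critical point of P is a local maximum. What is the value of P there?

37/12

∂P/∂u = -2u + 2v + 2 = 0 and ∂P/∂v = 2u - 8v + 5 = 0, so (u, v) = (13/6, 7/6).
The Hessian has P_{uu} = -2, P_{vv} = -8, P_{uv} = 2, giving D = 12 > 0 with P_{uu} < 0, so the point is a local maximum.
P(13/6, 7/6) = 37/12.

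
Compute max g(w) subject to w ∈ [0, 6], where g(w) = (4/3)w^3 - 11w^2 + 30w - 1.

The derivative is 4w^2 - 22w + 30, which vanishes at w = 5/2 and w = 3.
Evaluating at the critical points and endpoints: g(0) = -1,  g(5/2) = 313/12,  g(3) = 26,  g(6) = 71.
The maximum over the interval is 71, attained at w = 6.

71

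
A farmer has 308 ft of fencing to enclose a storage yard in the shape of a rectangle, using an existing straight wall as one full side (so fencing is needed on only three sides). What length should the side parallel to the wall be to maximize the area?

Let the sides perpendicular to the wall have length x and the parallel side y, so 2x + y = 308 and the area is A = xy = x(308 − 2x).
A'(x) = 308 − 4x = 0 gives x = 77, and A''(x) = −4 < 0 confirms a maximum.
Then y = 308 − 2·77 = 154 and A = 11858.

154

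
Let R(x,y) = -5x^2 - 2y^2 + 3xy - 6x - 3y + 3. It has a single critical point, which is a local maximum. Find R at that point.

∂R/∂x = -10x + 3y - 6 = 0 and ∂R/∂y = 3x - 4y - 3 = 0, so (x, y) = (-33/31, -48/31).
The Hessian has R_{xx} = -10, R_{yy} = -4, R_{xy} = 3, giving D = 31 > 0 with R_{xx} < 0, so the point is a local maximum.
R(-33/31, -48/31) = 264/31.

264/31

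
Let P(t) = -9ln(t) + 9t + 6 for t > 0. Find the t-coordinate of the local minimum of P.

P'(t) = -9/t + 9 = 0 gives t = 1.
P''(t) = 9/t², which is positive for t > 0, so this is a local minimum.
P(1) = -9·ln(1) + 9 + 6 ≈ 15.0000.

1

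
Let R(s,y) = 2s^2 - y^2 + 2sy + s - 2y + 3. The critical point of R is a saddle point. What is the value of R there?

∂R/∂s = 4s + 2y + 1 = 0 and ∂R/∂y = 2s - 2y - 2 = 0, so (s, y) = (1/6, -5/6).
The Hessian has R_{ss} = 4, R_{yy} = -2, R_{sy} = 2, giving D = -12 < 0, so the point is a saddle point.
R(1/6, -5/6) = 47/12.

47/12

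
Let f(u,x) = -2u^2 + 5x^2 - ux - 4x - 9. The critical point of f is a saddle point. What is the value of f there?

-401/41

∂f/∂u = -4u - x = 0 and ∂f/∂x = -u + 10x - 4 = 0, so (u, x) = (-4/41, 16/41).
The Hessian has f_{uu} = -4, f_{xx} = 10, f_{ux} = -1, giving D = -41 < 0, so the point is a saddle point.
f(-4/41, 16/41) = -401/41.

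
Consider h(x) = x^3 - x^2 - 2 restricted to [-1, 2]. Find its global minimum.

-4

h'(x) = 3x^2 - 2x, which vanishes at x = 0 and x = 2/3.
Candidates: h(-1) = -4, h(0) = -2, h(2/3) = -58/27, h(2) = 2.
The minimum over the interval is -4, attained at x = -1.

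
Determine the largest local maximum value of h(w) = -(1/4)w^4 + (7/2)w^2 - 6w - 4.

h'(w) = -w^3 + 7w - 6. Setting h'(w) = 0 gives w ∈ {-3, 1, 2}.
Second-derivative test with h''(w) = -3w^2 + 7: h''(-3) = -20 < 0 ⇒ local maximum; h''(1) = 4 > 0 ⇒ local minimum; h''(2) = -5 < 0 ⇒ local maximum.
So the largest local maximum value is h(-3) = 101/4.

101/4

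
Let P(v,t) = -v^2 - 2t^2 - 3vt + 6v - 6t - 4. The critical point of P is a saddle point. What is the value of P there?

∂P/∂v = -2v - 3t + 6 = 0 and ∂P/∂t = -3v - 4t - 6 = 0, so (v, t) = (-42, 30).
The Hessian has P_{vv} = -2, P_{tt} = -4, P_{vt} = -3, giving D = -1 < 0, so the point is a saddle point.
P(-42, 30) = -220.

-220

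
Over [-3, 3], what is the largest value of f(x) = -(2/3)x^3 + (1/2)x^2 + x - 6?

27/2

Differentiating, f'(x) = -2x^2 + x + 1; which vanishes at x = -1/2 and x = 1.
Compare values at every candidate in [-3, 3]: f(-3) = 27/2; f(-1/2) = -151/24; f(1) = -31/6; f(3) = -33/2.
So the maximum is f(-3) = 27/2.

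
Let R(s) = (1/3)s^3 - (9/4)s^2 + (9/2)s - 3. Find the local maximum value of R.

-3/16

R'(s) = s^2 - (9/2)s + 9/2 = 0 at s = 3/2, 3.
Second-derivative test with R''(s) = 2s - 9/2: R''(3/2) = -3/2 < 0 ⇒ local maximum; R''(3) = 3/2 > 0 ⇒ local minimum.
So the local maximum value is R(3/2) = -3/16.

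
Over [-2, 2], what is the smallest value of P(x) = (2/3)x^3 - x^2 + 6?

The derivative is 2x^2 - 2x, which vanishes at x = 0 and x = 1.
Compare values at every candidate in [-2, 2]: P(-2) = -10/3, P(0) = 6, P(1) = 17/3, P(2) = 22/3.
The minimum over the interval is -10/3, attained at x = -2.

-10/3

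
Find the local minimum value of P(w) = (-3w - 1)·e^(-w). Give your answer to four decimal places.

-1.5403

By the product rule, P'(w) = (3w - 2)·e^(-w). Since e^(-w) > 0, the only critical point is w = 2/3.
P''(2/3) has the same sign as 3 > 0, so this is a local minimum.
P(2/3) = (-3)·e^(-2/3) ≈ -1.5403.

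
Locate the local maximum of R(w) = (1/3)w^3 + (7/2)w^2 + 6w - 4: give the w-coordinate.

Critical points: R'(w) = w^2 + 7w + 6 vanishes at w = -6, -1.
R''(w) = 2w + 7. R''(-6) = -5 < 0 ⇒ local maximum; R''(-1) = 5 > 0 ⇒ local minimum.
So the local maximum value is R(-6) = 14.

-6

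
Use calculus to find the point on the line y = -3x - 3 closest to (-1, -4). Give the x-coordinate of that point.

Minimize D(x)^2 = (x + 1)^2 + (-3x + 1)^2.
d/dx[D^2] = 2(x + 1) + 2·(-3)·(-3x + 1) = 0 ⇒ x = 1/5.
Then y = -18/5 and the distance is √(8/5) ≈ 1.2649.

1/5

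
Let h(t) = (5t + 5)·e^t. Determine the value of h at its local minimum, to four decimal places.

-0.6767

Differentiating with the product rule gives h'(t) = (5t + 10)·e^t. Since e^t > 0, the only critical point is t = -2.
h''(-2) has the same sign as 5 > 0, so this is a local minimum.
h(-2) = (-5)·e^(-2) ≈ -0.6767.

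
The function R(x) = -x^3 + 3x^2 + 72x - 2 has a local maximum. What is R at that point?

R'(x) = -3x^2 + 6x + 72 = 0 at x = -4, 6.
R''(x) = -6x + 6. R''(-4) = 30 > 0 ⇒ local minimum; R''(6) = -30 < 0 ⇒ local maximum.
So the local maximum value is R(6) = 322.

322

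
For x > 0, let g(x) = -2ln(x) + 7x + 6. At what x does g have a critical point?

g'(x) = -2/x + 7 = 0 gives x = 2/7.
g''(x) = 2/x², which is positive for x > 0, so this is a local minimum.
g(2/7) = -2·ln(2/7) + 2 + 6 ≈ 10.5055.

2/7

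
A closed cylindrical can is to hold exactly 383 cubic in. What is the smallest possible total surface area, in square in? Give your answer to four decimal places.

With radius r and height h, πr²h = 383 so h = 383/(πr²), and S(r) = 2πr² + 2πrh = 2πr² + 2·383/r.
S'(r) = 4πr − 2·383/r² = 0 ⇒ r³ = 383/(2π), so r ≈ 3.9356 and h = 2r ≈ 7.8711.
S''(r) = 4π + 4·383/r³ > 0, so this is the minimum; S ≈ 291.9535.

291.9535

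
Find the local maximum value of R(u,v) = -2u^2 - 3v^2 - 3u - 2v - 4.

-61/24

∂R/∂u = -4u - 3 = 0 and ∂R/∂v = -6v - 2 = 0, so (u, v) = (-3/4, -1/3).
The Hessian has R_{uu} = -4, R_{vv} = -6, R_{uv} = 0, giving D = 24 > 0 with R_{uu} < 0, so the point is a local maximum.
R(-3/4, -1/3) = -61/24.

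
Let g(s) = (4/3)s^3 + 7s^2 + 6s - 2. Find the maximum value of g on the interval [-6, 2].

The derivative is 4s^2 + 14s + 6, which vanishes at s = -3 and s = -1/2.
Compare values at every candidate in [-6, 2]: g(-6) = -74; g(-3) = 7; g(-1/2) = -41/12; g(2) = 146/3.
The maximum over the interval is 146/3, attained at s = 2.

146/3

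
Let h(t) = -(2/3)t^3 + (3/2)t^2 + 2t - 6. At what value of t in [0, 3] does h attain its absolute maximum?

2

h'(t) = -2t^2 + 3t + 2, whose only zero in [0, 3] is t = 2.
Candidates: h(0) = -6, h(2) = -4/3, h(3) = -9/2.
So the maximum is h(2) = -4/3.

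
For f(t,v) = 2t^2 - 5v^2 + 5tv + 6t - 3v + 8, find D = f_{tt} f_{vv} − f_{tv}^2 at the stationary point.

∂f/∂t = 4t + 5v + 6 = 0 and ∂f/∂v = 5t - 10v - 3 = 0, so (t, v) = (-9/13, -42/65).
The Hessian has f_{tt} = 4, f_{vv} = -10, f_{tv} = 5, giving D = -65 < 0, so the point is a saddle point.
D = (4)·(-10) − (5)^2 = -65.

-65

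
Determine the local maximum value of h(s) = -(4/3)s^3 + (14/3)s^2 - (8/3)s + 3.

17/3

h'(s) = -4s^2 + (28/3)s - 8/3 = 0 at s = 1/3, 2.
h''(s) = -8s + 28/3. h''(1/3) = 20/3 > 0 ⇒ local minimum; h''(2) = -20/3 < 0 ⇒ local maximum.
So the local maximum value is h(2) = 17/3.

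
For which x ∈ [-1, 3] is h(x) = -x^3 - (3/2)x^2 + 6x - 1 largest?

The derivative is -3x^2 - 3x + 6, whose only zero in [-1, 3] is x = 1.
Candidates: h(-1) = -15/2; h(1) = 5/2; h(3) = -47/2.
Hence the absolute maximum is 5/2 at x = 1.

1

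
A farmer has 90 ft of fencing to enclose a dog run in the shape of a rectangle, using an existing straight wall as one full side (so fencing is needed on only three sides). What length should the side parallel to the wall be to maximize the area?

45

Let the sides perpendicular to the wall have length x and the parallel side y, so 2x + y = 90 and the area is A = xy = x(90 − 2x).
A'(x) = 90 − 4x = 0 gives x = 45/2, and A''(x) = −4 < 0 confirms a maximum.
Then y = 90 − 2·45/2 = 45 and A = 2025/2.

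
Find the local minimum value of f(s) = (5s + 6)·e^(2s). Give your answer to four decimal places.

f'(s) = 5·e^(2s) + (5s + 6)·2·e^(2s) = (10s + 17)·e^(2s). Since e^(2s) > 0, the only critical point is s = -17/10.
f''(-17/10) has the same sign as 10 > 0, so this is a local minimum.
f(-17/10) = (-5/2)·e^(-17/5) ≈ -0.0834.

-0.0834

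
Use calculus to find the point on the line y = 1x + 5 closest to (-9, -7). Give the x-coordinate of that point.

-21/2

Minimize D(x)^2 = (x + 9)^2 + (x + 12)^2.
d/dx[D^2] = 2(x + 9) + 2·1·(x + 12) = 0 ⇒ x = -21/2.
Then y = -11/2 and the distance is √(9/2) ≈ 2.1213.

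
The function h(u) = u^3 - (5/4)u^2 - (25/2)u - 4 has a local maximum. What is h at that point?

943/108

Critical points: h'(u) = 3u^2 - (5/2)u - 25/2 vanishes at u = -5/3, 5/2.
h''(u) = 6u - 5/2. h''(-5/3) = -25/2 < 0 ⇒ local maximum; h''(5/2) = 25/2 > 0 ⇒ local minimum.
So the local maximum value is h(-5/3) = 943/108.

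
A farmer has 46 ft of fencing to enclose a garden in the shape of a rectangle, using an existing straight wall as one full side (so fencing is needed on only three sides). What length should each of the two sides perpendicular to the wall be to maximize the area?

Let the sides perpendicular to the wall have length x and the parallel side y, so 2x + y = 46 and the area is A = xy = x(46 − 2x).
A'(x) = 46 − 4x = 0 gives x = 23/2, and A''(x) = −4 < 0 confirms a maximum.
Then y = 46 − 2·23/2 = 23 and A = 529/2.

23/2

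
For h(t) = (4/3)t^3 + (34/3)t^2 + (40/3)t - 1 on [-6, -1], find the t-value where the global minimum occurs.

-1

h'(t) = 4t^2 + (68/3)t + 40/3, whose only zero in [-6, -1] is t = -5.
Evaluating at the critical points and endpoints: h(-6) = 39, h(-5) = 49, h(-1) = -13/3.
So the minimum is h(-1) = -13/3.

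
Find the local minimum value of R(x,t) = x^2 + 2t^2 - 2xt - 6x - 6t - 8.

-53

∂R/∂x = 2x - 2t - 6 = 0 and ∂R/∂t = -2x + 4t - 6 = 0, so (x, t) = (9, 6).
The Hessian has R_{xx} = 2, R_{tt} = 4, R_{xt} = -2, giving D = 4 > 0 with R_{xx} > 0, so the point is a local minimum.
R(9, 6) = -53.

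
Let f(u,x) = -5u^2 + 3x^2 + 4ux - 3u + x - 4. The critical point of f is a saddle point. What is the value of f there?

-135/38

∂f/∂u = -10u + 4x - 3 = 0 and ∂f/∂x = 4u + 6x + 1 = 0, so (u, x) = (-11/38, 1/38).
The Hessian has f_{uu} = -10, f_{xx} = 6, f_{ux} = 4, giving D = -76 < 0, so the point is a saddle point.
f(-11/38, 1/38) = -135/38.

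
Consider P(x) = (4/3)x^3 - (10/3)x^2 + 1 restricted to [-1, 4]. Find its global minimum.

-11/3

P'(x) = 4x^2 - (20/3)x, which vanishes at x = 0 and x = 5/3.
Evaluating at the critical points and endpoints: P(-1) = -11/3, P(0) = 1, P(5/3) = -169/81, P(4) = 33.
So the minimum is P(-1) = -11/3.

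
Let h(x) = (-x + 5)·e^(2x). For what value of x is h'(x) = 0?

9/2

By the product rule, h'(x) = (-2x + 9)·e^(2x). Since e^(2x) > 0, the only critical point is x = 9/2.
h''(9/2) has the same sign as -2 < 0, so this is a local maximum.
h(9/2) = (1/2)·e^(9) ≈ 4051.5420.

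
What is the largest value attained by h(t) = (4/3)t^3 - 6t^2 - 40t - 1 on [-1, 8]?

The derivative is 4t^2 - 12t - 40, whose only zero in [-1, 8] is t = 5.
Candidates: h(-1) = 95/3, h(5) = -553/3, h(8) = -67/3.
Hence the absolute maximum is 95/3 at t = -1.

95/3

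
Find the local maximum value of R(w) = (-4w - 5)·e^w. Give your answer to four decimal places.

R'(w) = (-4)·e^w + (-4w - 5)·1·e^w = (-4w - 9)·e^w. Since e^w > 0, the only critical point is w = -9/4.
R''(-9/4) has the same sign as -4 < 0, so this is a local maximum.
R(-9/4) = (4)·e^(-9/4) ≈ 0.4216.

0.4216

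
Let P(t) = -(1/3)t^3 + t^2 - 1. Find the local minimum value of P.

-1

P'(t) = -t^2 + 2t. Setting P'(t) = 0 gives t ∈ {0, 2}.
P''(t) = -2t + 2. P''(0) = 2 > 0 ⇒ local minimum; P''(2) = -2 < 0 ⇒ local maximum.
Thus P has its local minimum at t = 0, with value -1.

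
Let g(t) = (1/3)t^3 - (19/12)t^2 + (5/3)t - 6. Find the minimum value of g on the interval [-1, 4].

The derivative is t^2 - (19/6)t + 5/3, which vanishes at t = 2/3 and t = 5/2.
Candidates: g(-1) = -115/12, g(2/3) = -445/81, g(5/2) = -313/48, g(4) = -10/3.
The minimum over the interval is -115/12, attained at t = -1.

-115/12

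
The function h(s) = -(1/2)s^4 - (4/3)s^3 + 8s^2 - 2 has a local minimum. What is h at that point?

-2

h'(s) = -2s^3 - 4s^2 + 16s. Setting h'(s) = 0 gives s ∈ {-4, 0, 2}.
h''(s) = -6s^2 - 8s + 16. h''(-4) = -48 < 0 ⇒ local maximum; h''(0) = 16 > 0 ⇒ local minimum; h''(2) = -24 < 0 ⇒ local maximum.
Thus h has its local minimum at s = 0, with value -2.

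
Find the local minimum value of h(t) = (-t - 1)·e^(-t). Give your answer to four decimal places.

By the product rule, h'(t) = (t)·e^(-t). Since e^(-t) > 0, the only critical point is t = 0.
h''(0) has the same sign as 1 > 0, so this is a local minimum.
h(0) = (-1)·e^(0) ≈ -1.0000.

-1.0000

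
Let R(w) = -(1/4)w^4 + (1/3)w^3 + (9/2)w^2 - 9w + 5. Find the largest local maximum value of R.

R'(w) = -w^3 + w^2 + 9w - 9 = 0 at w = -3, 1, 3.
Since R''(w) = -3w^2 + 2w + 9, we get R''(-3) = -24 < 0 ⇒ local maximum; R''(1) = 8 > 0 ⇒ local minimum; R''(3) = -12 < 0 ⇒ local maximum.
Thus R has its largest local maximum at w = -3, with value 173/4.

173/4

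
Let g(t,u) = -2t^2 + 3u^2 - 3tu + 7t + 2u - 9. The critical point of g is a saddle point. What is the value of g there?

∂g/∂t = -4t - 3u + 7 = 0 and ∂g/∂u = -3t + 6u + 2 = 0, so (t, u) = (16/11, 13/33).
The Hessian has g_{tt} = -4, g_{uu} = 6, g_{tu} = -3, giving D = -33 < 0, so the point is a saddle point.
g(16/11, 13/33) = -116/33.

-116/33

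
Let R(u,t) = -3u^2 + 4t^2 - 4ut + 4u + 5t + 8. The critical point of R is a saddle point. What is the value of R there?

∂R/∂u = -6u - 4t + 4 = 0 and ∂R/∂t = -4u + 8t + 5 = 0, so (u, t) = (13/16, -7/32).
The Hessian has R_{uu} = -6, R_{tt} = 8, R_{ut} = -4, giving D = -64 < 0, so the point is a saddle point.
R(13/16, -7/32) = 581/64.

581/64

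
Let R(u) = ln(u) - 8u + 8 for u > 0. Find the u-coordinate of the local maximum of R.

R'(u) = 1/u − 8 = 0 gives u = 1/8.
R''(u) = -1/u², which is negative for u > 0, so this is a local maximum.
R(1/8) = 1·ln(1/8) - 1 + 8 ≈ 4.9206.

1/8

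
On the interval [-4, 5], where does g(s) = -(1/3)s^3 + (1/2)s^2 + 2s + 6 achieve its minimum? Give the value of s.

5

The derivative is -s^2 + s + 2, which vanishes at s = -1 and s = 2.
Evaluating at the critical points and endpoints: g(-4) = 82/3,  g(-1) = 29/6,  g(2) = 28/3,  g(5) = -79/6.
The minimum over the interval is -79/6, attained at s = 5.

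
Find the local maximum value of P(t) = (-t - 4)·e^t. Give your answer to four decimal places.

0.0067

Differentiating with the product rule gives P'(t) = (-t - 5)·e^t. Since e^t > 0, the only critical point is t = -5.
P''(-5) has the same sign as -1 < 0, so this is a local maximum.
P(-5) = (1)·e^(-5) ≈ 0.0067.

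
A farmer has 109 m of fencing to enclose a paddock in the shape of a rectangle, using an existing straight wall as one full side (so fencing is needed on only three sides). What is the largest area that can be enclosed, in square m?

11881/8

Let the sides perpendicular to the wall have length x and the parallel side y, so 2x + y = 109 and the area is A = xy = x(109 − 2x).
A'(x) = 109 − 4x = 0 gives x = 109/4, and A''(x) = −4 < 0 confirms a maximum.
Then y = 109 − 2·109/4 = 109/2 and A = 11881/8.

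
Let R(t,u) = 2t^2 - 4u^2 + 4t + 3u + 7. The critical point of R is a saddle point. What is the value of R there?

∂R/∂t = 4t + 4 = 0 and ∂R/∂u = -8u + 3 = 0, so (t, u) = (-1, 3/8).
The Hessian has R_{tt} = 4, R_{uu} = -8, R_{tu} = 0, giving D = -32 < 0, so the point is a saddle point.
R(-1, 3/8) = 89/16.

89/16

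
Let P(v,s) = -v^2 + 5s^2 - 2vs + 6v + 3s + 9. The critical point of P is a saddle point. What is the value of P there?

∂P/∂v = -2v - 2s + 6 = 0 and ∂P/∂s = -2v + 10s + 3 = 0, so (v, s) = (11/4, 1/4).
The Hessian has P_{vv} = -2, P_{ss} = 10, P_{vs} = -2, giving D = -24 < 0, so the point is a saddle point.
P(11/4, 1/4) = 141/8.

141/8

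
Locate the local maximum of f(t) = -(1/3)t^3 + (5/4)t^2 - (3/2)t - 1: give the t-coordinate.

3/2

f'(t) = -t^2 + (5/2)t - 3/2. Setting f'(t) = 0 gives t ∈ {1, 3/2}.
f''(t) = -2t + 5/2. f''(1) = 1/2 > 0 ⇒ local minimum; f''(3/2) = -1/2 < 0 ⇒ local maximum.
So the local maximum value is f(3/2) = -25/16.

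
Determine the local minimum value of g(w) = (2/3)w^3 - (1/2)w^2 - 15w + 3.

g'(w) = 2w^2 - w - 15 = 0 at w = -5/2, 3.
Second-derivative test with g''(w) = 4w - 1: g''(-5/2) = -11 < 0 ⇒ local maximum; g''(3) = 11 > 0 ⇒ local minimum.
Thus g has its local minimum at w = 3, with value -57/2.

-57/2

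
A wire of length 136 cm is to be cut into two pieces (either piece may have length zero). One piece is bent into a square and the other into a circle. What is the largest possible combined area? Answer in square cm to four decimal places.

1471.8649

Let x be the length used for the square. Square side x/4; circle radius (136−x)/(2π).
A(x) = (x/4)² + π·((136−x)/(2π))² = x²/16 + (136−x)²/(4π) for 0 ≤ x ≤ 136. A'(x) = x/8 − (136−x)/(2π) = 0 gives x = 4·136/(π+4) ≈ 76.1735.
A'' > 0, so the interior critical point is a minimum; the maximum is at an endpoint. A(0) = 1471.8649 and A(136) = 1156.0000, so the largest area is 1471.8649.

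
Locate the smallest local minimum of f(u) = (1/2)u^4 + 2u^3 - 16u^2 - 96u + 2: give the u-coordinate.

Critical points: f'(u) = 2u^3 + 6u^2 - 32u - 96 vanishes at u = -4, -3, 4.
Since f''(u) = 6u^2 + 12u - 32, we get f''(-4) = 16 > 0 ⇒ local minimum; f''(-3) = -14 < 0 ⇒ local maximum; f''(4) = 112 > 0 ⇒ local minimum.
So the smallest local minimum value is f(4) = -382.

4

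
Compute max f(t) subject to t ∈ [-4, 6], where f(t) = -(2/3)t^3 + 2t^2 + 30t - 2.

f'(t) = -2t^2 + 4t + 30, which vanishes at t = -3 and t = 5.
Compare values at every candidate in [-4, 6]: f(-4) = -142/3; f(-3) = -56; f(5) = 344/3; f(6) = 106.
The maximum over the interval is 344/3, attained at t = 5.

344/3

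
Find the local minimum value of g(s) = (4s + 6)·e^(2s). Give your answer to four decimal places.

-0.0366

By the product rule, g'(s) = (8s + 16)·e^(2s). Since e^(2s) > 0, the only critical point is s = -2.
g''(-2) has the same sign as 8 > 0, so this is a local minimum.
g(-2) = (-2)·e^(-4) ≈ -0.0366.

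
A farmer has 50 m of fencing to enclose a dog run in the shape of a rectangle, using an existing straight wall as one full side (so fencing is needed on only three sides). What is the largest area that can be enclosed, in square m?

625/2

Let the sides perpendicular to the wall have length x and the parallel side y, so 2x + y = 50 and the area is A = xy = x(50 − 2x).
A'(x) = 50 − 4x = 0 gives x = 25/2, and A''(x) = −4 < 0 confirms a maximum.
Then y = 50 − 2·25/2 = 25 and A = 625/2.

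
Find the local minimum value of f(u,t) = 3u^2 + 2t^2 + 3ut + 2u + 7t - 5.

-188/15

∂f/∂u = 6u + 3t + 2 = 0 and ∂f/∂t = 3u + 4t + 7 = 0, so (u, t) = (13/15, -12/5).
The Hessian has f_{uu} = 6, f_{tt} = 4, f_{ut} = 3, giving D = 15 > 0 with f_{uu} > 0, so the point is a local minimum.
f(13/15, -12/5) = -188/15.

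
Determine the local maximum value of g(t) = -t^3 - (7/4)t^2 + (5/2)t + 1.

g'(t) = -3t^2 - (7/2)t + 5/2 = 0 at t = -5/3, 1/2.
Since g''(t) = -6t - 7/2, we get g''(-5/3) = 13/2 > 0 ⇒ local minimum; g''(1/2) = -13/2 < 0 ⇒ local maximum.
The local maximum is g(1/2) = 27/16.

27/16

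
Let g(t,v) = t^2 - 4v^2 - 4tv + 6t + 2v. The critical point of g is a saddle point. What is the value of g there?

-23/8

∂g/∂t = 2t - 4v + 6 = 0 and ∂g/∂v = -4t - 8v + 2 = 0, so (t, v) = (-5/4, 7/8).
The Hessian has g_{tt} = 2, g_{vv} = -8, g_{tv} = -4, giving D = -32 < 0, so the point is a saddle point.
g(-5/4, 7/8) = -23/8.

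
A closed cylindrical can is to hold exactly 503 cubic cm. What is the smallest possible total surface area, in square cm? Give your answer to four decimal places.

350.1278

With radius r and height h, πr²h = 503 so h = 503/(πr²), and S(r) = 2πr² + 2πrh = 2πr² + 2·503/r.
S'(r) = 4πr − 2·503/r² = 0 ⇒ r³ = 503/(2π), so r ≈ 4.3099 and h = 2r ≈ 8.6197.
S''(r) = 4π + 4·503/r³ > 0, so this is the minimum; S ≈ 350.1278.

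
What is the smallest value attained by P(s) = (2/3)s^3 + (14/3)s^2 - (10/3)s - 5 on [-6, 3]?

-451/81

P'(s) = 2s^2 + (28/3)s - 10/3, which vanishes at s = -5 and s = 1/3.
Candidates: P(-6) = 39; P(-5) = 45; P(1/3) = -451/81; P(3) = 45.
So the minimum is P(1/3) = -451/81.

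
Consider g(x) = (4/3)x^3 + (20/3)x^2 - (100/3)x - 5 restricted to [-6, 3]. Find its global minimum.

-2905/81

The derivative is 4x^2 + (40/3)x - 100/3, which vanishes at x = -5 and x = 5/3.
Evaluating at the critical points and endpoints: g(-6) = 147,  g(-5) = 485/3,  g(5/3) = -2905/81,  g(3) = -9.
The minimum over the interval is -2905/81, attained at x = 5/3.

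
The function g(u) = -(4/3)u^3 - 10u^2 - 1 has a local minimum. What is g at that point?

g'(u) = -4u^2 - 20u = 0 at u = -5, 0.
Second-derivative test with g''(u) = -8u - 20: g''(-5) = 20 > 0 ⇒ local minimum; g''(0) = -20 < 0 ⇒ local maximum.
The local minimum is g(-5) = -253/3.

-253/3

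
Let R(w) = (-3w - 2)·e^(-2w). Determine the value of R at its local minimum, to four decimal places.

-2.0934

R'(w) = (-3)·e^(-2w) + (-3w - 2)·(-2)·e^(-2w) = (6w + 1)·e^(-2w). Since e^(-2w) > 0, the only critical point is w = -1/6.
R''(-1/6) has the same sign as 6 > 0, so this is a local minimum.
R(-1/6) = (-3/2)·e^(1/3) ≈ -2.0934.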